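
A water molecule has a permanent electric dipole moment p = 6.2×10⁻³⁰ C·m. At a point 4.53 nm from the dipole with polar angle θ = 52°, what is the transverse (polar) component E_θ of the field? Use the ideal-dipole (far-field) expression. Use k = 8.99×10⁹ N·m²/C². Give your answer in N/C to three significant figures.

E_θ ≈ 4.72×10⁵ N/C

For a dipole, E_θ = (kp sinθ)/r³.
kp/r³ = (8.99×10⁹)(6.20×10⁻³⁰)/(4.53×10⁻⁹)³ = 5.996×10⁵ N/C.
E_θ = 5.996×10⁵·sin52° = 4.725×10⁵ N/C.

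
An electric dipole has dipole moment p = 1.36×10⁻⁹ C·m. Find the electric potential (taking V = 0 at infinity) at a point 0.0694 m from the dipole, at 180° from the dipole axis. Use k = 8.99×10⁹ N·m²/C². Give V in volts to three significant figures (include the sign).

The dipole potential is V = kp cosθ / r².
V = (8.99×10⁹)(1.36×10⁻⁹)·cos180° / (0.0694)² = -2539 V.

V ≈ -2540 V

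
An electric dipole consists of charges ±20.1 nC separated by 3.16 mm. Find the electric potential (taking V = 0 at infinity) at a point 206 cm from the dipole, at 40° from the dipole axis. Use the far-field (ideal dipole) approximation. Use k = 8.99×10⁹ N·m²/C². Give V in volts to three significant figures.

V ≈ 0.103 V

Dipole moment p = qd = (2.01×10⁻⁸ C)(0.00316 m) = 6.352×10⁻¹¹ C·m.
The dipole potential is V = kp cosθ / r².
V = (8.99×10⁹)(6.352×10⁻¹¹)·cos40° / (2.06)² = 0.1031 V.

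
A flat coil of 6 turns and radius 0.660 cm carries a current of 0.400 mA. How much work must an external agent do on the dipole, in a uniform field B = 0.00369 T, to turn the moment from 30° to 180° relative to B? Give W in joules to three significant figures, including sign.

m = NIA = NIπa² = 6·(4.00×10⁻⁴)·π·(0.00660)² = 3.284×10⁻⁷ A·m².
W_ext = ΔU = −mB cosθ₂ + mB cosθ₁ = mB(cosθ₁ − cosθ₂).
W = (3.284×10⁻⁷)(0.00369)·(cos30° − cos180°) = (1.212×10⁻⁹)·(+1.8660) = 2.261×10⁻⁹ J.

W ≈ 2.26×10⁻⁹ J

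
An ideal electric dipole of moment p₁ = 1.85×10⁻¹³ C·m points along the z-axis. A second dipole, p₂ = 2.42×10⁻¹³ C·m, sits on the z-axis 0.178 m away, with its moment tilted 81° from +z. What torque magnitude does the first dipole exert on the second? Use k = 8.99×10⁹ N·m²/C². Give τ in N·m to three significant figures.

τ ≈ 1.41×10⁻¹³ N·m

The second dipole sits on the axis of the first, so the field there is axial: E₁ = 2kp₁/r³ along +z.
E₁ = 2(8.99×10⁹)(1.85×10⁻¹³)/(0.178)³ = 0.5898 N/C.
Torque on the second dipole: τ = p₂ E₁ sinθ.
τ = (2.42×10⁻¹³)(0.5898)·sin81° = 1.410×10⁻¹³ N·m.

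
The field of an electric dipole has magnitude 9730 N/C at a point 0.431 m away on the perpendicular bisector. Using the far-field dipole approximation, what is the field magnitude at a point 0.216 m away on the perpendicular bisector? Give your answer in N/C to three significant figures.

E ≈ 7.73×10⁴ N/C

Dipole fields scale as 1/r³ in the far field; the geometry is the same at both points.
E₂ = E₁ · (r₁/r₂)³ = 9730 · (0.431/0.216)³.
(r₁/r₂)³ = (1.995)³ = 7.945.
E₂ ≈ 7.730×10⁴ N/C.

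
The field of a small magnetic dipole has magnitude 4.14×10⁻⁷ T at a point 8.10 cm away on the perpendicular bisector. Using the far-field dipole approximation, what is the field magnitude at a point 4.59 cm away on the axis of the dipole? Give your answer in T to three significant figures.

B ≈ 4.55×10⁻⁶ T

Dipole fields scale as 1/r³ in the far field.
The axial field is twice the equatorial field at the same r, so the geometry factor is 2/1.
B₂ = B₁ · (2/1) · (r₁/r₂)³ = 4.14×10⁻⁷ · 2 · (8.10/4.59)³.
(r₁/r₂)³ = (1.765)³ = 5.496.
B₂ ≈ 4.550×10⁻⁶ T.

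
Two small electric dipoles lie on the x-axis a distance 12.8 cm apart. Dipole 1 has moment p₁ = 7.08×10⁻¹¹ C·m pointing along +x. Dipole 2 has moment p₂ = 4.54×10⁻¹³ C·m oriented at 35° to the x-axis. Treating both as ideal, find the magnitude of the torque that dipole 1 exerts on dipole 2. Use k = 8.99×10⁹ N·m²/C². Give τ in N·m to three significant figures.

The second dipole sits on the axis of the first, so the field there is axial: E₁ = 2kp₁/r³ along +x.
E₁ = 2(8.99×10⁹)(7.08×10⁻¹¹)/(0.128)³ = 607.0 N/C.
Torque on the second dipole: τ = p₂ E₁ sinθ.
τ = (4.54×10⁻¹³)(607.0)·sin35° = 1.581×10⁻¹⁰ N·m.

τ ≈ 1.58×10⁻¹⁰ N·m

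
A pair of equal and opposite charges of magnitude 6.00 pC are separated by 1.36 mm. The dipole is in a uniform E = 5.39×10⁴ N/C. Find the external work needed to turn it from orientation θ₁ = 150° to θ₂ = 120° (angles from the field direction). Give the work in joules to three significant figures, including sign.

Dipole moment p = qd = (6.00×10⁻¹² C)(0.00136 m) = 8.16×10⁻¹⁵ C·m.
W_ext = ΔU = U(θ₂) − U(θ₁) = −pE cosθ₂ − (−pE cosθ₁) = pE(cosθ₁ − cosθ₂).
W = (8.16×10⁻¹⁵)(5.39×10⁴)·(cos150° − cos120°) = (4.398×10⁻¹⁰)·(-0.3660) = -1.610×10⁻¹⁰ J.

W ≈ -1.61×10⁻¹⁰ J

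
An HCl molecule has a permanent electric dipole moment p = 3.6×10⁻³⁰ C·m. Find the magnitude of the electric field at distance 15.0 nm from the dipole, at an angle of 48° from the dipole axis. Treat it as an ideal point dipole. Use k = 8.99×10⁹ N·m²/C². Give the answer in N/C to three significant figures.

At angle θ the dipole field magnitude is E = (kp/r³)·√(1 + 3cos²θ).
kp/r³ = (8.99×10⁹)(3.60×10⁻³⁰) / (1.50×10⁻⁸)³ = 9589 N/C.
√(1 + 3cos²48°) = √(1 + 3·0.4477) = √2.3432 ≈ 1.5308.
E ≈ 9589 × 1.531 = 1.468×10⁴ N/C.

E ≈ 1.47×10⁴ N/C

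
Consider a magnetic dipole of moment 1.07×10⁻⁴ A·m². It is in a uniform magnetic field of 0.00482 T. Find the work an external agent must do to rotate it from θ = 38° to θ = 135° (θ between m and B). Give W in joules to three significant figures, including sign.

W_ext = ΔU = −mB cosθ₂ + mB cosθ₁ = mB(cosθ₁ − cosθ₂).
W = (1.07×10⁻⁴)(0.00482)·(cos38° − cos135°) = (5.157×10⁻⁷)·(+1.4951) = 7.711×10⁻⁷ J.

W ≈ 7.71×10⁻⁷ J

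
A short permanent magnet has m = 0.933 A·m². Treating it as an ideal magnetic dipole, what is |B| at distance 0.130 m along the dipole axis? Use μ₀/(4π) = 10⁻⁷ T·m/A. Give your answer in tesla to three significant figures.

B ≈ 8.49×10⁻⁵ T

On axis B = (μ₀/4π)·2m/r³.
B = 2·(10⁻⁷)·(0.933) / (0.130)³ = 8.493×10⁻⁵ T.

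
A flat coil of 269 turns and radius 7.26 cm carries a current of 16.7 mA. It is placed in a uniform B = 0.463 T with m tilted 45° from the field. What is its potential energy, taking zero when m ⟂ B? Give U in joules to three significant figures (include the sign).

m = NIA = NIπa² = 269·(0.0167)·π·(0.0726)² = 0.07439 A·m².
U = −m·B = −mB cosθ.
U = −(0.07439)(0.463)·cos45° = -0.02435 J.

U ≈ -0.0244 J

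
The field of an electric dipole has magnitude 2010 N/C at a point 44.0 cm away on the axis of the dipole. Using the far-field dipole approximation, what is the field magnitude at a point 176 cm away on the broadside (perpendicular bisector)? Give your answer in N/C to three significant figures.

E ≈ 15.7 N/C

Dipole fields scale as 1/r³ in the far field.
The axial field is twice the equatorial field at the same r, so the geometry factor is 1/2.
E₂ = E₁ · (1/2) · (r₁/r₂)³ = 2010 · 0.5 · (44.0/176)³.
(r₁/r₂)³ = (0.25)³ = 0.01562.
E₂ ≈ 15.70 N/C.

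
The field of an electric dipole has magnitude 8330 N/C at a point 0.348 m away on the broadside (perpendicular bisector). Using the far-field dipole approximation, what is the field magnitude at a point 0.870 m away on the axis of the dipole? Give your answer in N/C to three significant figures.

Dipole fields scale as 1/r³ in the far field.
The axial field is twice the equatorial field at the same r, so the geometry factor is 2/1.
E₂ = E₁ · (2/1) · (r₁/r₂)³ = 8330 · 2 · (0.348/0.870)³.
(r₁/r₂)³ = (0.4)³ = 0.064.
E₂ ≈ 1066 N/C.

E ≈ 1070 N/C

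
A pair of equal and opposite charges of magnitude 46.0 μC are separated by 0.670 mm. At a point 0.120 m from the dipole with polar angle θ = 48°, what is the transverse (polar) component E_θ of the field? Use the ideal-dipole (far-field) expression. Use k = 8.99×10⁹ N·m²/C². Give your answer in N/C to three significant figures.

Dipole moment p = qd = (4.60×10⁻⁵ C)(6.70×10⁻⁴ m) = 3.082×10⁻⁸ C·m.
For a dipole, E_θ = (kp sinθ)/r³.
kp/r³ = (8.99×10⁹)(3.082×10⁻⁸)/(0.120)³ = 1.603×10⁵ N/C.
E_θ = 1.603×10⁵·sin48° = 1.192×10⁵ N/C.

E_θ ≈ 1.19×10⁵ N/C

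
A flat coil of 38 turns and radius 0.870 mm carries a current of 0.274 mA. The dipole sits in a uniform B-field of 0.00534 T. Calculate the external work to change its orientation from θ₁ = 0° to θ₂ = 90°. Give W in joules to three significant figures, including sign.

W ≈ 1.32×10⁻¹⁰ J

m = NIA = NIπa² = 38·(2.74×10⁻⁴)·π·(8.70×10⁻⁴)² = 2.476×10⁻⁸ A·m².
W_ext = ΔU = −mB cosθ₂ + mB cosθ₁ = mB(cosθ₁ − cosθ₂).
W = (2.476×10⁻⁸)(0.00534)·(cos0° − cos90°) = (1.322×10⁻¹⁰)·(+1.0000) = 1.322×10⁻¹⁰ J.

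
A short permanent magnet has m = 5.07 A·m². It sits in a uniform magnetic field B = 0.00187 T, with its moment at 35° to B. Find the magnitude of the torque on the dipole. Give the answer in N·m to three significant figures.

τ ≈ 0.00544 N·m

Torque on a magnetic dipole: τ = mB sinθ.
τ = (5.07)(0.00187)·sin35° = 0.005438 N·m.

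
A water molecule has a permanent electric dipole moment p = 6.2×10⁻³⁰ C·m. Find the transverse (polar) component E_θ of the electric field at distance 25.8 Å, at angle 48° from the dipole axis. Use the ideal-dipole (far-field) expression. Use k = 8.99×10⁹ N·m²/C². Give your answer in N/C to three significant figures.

For a dipole, E_θ = (kp sinθ)/r³.
kp/r³ = (8.99×10⁹)(6.20×10⁻³⁰)/(2.58×10⁻⁹)³ = 3.246×10⁶ N/C.
E_θ = 3.246×10⁶·sin48° = 2.412×10⁶ N/C.

E_θ ≈ 2.41×10⁶ N/C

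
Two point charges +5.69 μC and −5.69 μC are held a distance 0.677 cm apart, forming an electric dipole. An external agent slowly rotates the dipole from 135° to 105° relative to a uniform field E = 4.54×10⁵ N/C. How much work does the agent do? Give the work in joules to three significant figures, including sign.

W ≈ -0.00784 J

Dipole moment p = qd = (5.69×10⁻⁶ C)(0.00677 m) = 3.852×10⁻⁸ C·m.
W_ext = ΔU = U(θ₂) − U(θ₁) = −pE cosθ₂ − (−pE cosθ₁) = pE(cosθ₁ − cosθ₂).
W = (3.852×10⁻⁸)(4.54×10⁵)·(cos135° − cos105°) = (0.01749)·(-0.4483) = -0.007840 J.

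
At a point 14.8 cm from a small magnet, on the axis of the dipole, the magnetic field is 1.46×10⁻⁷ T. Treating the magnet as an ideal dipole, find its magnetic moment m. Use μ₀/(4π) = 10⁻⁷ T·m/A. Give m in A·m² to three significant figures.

m ≈ 0.00237 A·m²

On axis B = (μ₀/4π)·2m/r³, so m = Br³·4π/(μ₀·2).
m = (1.46×10⁻⁷)·(0.148)³ / (2·10⁻⁷) = 0.002367 A·m².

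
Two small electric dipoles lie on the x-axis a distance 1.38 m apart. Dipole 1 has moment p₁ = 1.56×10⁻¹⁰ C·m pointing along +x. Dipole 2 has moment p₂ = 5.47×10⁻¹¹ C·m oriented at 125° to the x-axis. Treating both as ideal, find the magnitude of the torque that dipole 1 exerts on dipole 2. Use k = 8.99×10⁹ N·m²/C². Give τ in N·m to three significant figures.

The second dipole sits on the axis of the first, so the field there is axial: E₁ = 2kp₁/r³ along +x.
E₁ = 2(8.99×10⁹)(1.56×10⁻¹⁰)/(1.38)³ = 1.067 N/C.
Torque on the second dipole: τ = p₂ E₁ sinθ.
τ = (5.47×10⁻¹¹)(1.067)·sin125° = 4.782×10⁻¹¹ N·m.

τ ≈ 4.78×10⁻¹¹ N·m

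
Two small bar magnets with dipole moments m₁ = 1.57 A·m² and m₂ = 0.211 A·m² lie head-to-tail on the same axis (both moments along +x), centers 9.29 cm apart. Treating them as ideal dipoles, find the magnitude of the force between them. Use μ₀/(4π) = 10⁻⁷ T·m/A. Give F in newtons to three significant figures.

F ≈ 0.00267 N

On-axis B of dipole 1: B = (μ₀/4π)·2m₁/r³. Force on dipole 2: F = m₂·dB/dr.
dB/dr = −(μ₀/4π)·6m₁/r⁴, so |F| = (μ₀/4π)·6m₁m₂/r⁴.
F = 6(10⁻⁷)(1.57)(0.211)/(0.0929)⁴ = 0.002669 N.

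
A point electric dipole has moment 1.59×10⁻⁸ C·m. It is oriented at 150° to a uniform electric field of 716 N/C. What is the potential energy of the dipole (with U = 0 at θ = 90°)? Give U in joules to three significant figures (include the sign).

U ≈ 9.86×10⁻⁶ J

U = −p·E = −pE cosθ.
U = −(1.59×10⁻⁸)(716)·cos150° = 9.859×10⁻⁶ J.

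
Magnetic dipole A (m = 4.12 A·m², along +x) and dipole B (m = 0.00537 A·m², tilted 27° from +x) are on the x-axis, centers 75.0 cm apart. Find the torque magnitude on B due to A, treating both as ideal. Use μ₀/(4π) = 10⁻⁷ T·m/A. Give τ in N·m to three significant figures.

τ ≈ 4.76×10⁻⁹ N·m

Dipole B is on the axis of dipole A, so B₁ there is axial: B₁ = (μ₀/4π)·2m₁/r³ along +x.
B₁ = 2(10⁻⁷)(4.12)/(0.750)³ = 1.953×10⁻⁶ T.
τ = m₂ B₁ sinθ.
τ = (0.00537)(1.953×10⁻⁶)·sin27° = 4.762×10⁻⁹ N·m.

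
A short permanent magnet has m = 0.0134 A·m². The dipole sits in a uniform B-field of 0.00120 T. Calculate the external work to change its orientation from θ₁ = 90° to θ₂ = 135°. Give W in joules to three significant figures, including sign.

W_ext = ΔU = −mB cosθ₂ + mB cosθ₁ = mB(cosθ₁ − cosθ₂).
W = (0.0134)(0.00120)·(cos90° − cos135°) = (1.608×10⁻⁵)·(+0.7071) = 1.137×10⁻⁵ J.

W ≈ 1.14×10⁻⁵ J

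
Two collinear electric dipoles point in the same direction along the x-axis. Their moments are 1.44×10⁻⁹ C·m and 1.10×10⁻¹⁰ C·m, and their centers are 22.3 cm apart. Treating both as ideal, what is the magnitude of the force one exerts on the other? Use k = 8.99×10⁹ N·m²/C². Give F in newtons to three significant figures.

F ≈ 3.45×10⁻⁶ N

On-axis field of dipole 1 at distance r: E = 2kp₁/r³. Force on dipole 2 is F = p₂·dE/dr (gradient along axis).
dE/dr = −6kp₁/r⁴, so |F| = 6kp₁p₂/r⁴ (attractive for aligned moments).
F = 6(8.99×10⁹)(1.44×10⁻⁹)(1.10×10⁻¹⁰)/(0.223)⁴ = 3.455×10⁻⁶ N.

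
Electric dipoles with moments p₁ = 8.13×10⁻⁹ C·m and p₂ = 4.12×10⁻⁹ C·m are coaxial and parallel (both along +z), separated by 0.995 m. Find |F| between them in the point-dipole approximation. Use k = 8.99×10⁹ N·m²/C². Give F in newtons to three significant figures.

On-axis field of dipole 1 at distance r: E = 2kp₁/r³. Force on dipole 2 is F = p₂·dE/dr (gradient along axis).
dE/dr = −6kp₁/r⁴, so |F| = 6kp₁p₂/r⁴ (attractive for aligned moments).
F = 6(8.99×10⁹)(8.13×10⁻⁹)(4.12×10⁻⁹)/(0.995)⁴ = 1.843×10⁻⁶ N.

F ≈ 1.84×10⁻⁶ N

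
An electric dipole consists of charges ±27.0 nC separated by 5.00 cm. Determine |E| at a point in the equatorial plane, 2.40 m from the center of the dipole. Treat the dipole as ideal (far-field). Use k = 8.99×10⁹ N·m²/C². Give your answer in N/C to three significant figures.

E ≈ 0.878 N/C

Dipole moment p = qd = (2.70×10⁻⁸ C)(0.0500 m) = 1.35×10⁻⁹ C·m.
On the perpendicular bisector E = kp/r³ (half the axial value at the same distance).
E = (8.99×10⁹)(1.35×10⁻⁹) / (2.40)³ = 0.8779 N/C.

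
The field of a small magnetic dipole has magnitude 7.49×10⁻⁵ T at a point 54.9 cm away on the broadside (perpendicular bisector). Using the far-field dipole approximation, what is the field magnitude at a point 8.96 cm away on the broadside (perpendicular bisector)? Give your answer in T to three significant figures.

B ≈ 0.0172 T

Dipole fields scale as 1/r³ in the far field; the geometry is the same at both points.
B₂ = B₁ · (r₁/r₂)³ = 7.49×10⁻⁵ · (54.9/8.96)³.
(r₁/r₂)³ = (6.127)³ = 230.
B₂ ≈ 0.01723 T.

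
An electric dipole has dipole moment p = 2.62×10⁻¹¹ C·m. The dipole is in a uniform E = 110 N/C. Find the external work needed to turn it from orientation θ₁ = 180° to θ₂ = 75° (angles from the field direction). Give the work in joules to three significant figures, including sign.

W_ext = ΔU = U(θ₂) − U(θ₁) = −pE cosθ₂ − (−pE cosθ₁) = pE(cosθ₁ − cosθ₂).
W = (2.62×10⁻¹¹)(110)·(cos180° − cos75°) = (2.882×10⁻⁹)·(-1.2588) = -3.628×10⁻⁹ J.

W ≈ -3.63×10⁻⁹ J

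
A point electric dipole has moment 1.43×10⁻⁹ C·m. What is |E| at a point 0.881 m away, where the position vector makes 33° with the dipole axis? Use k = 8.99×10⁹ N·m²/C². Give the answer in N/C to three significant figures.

E ≈ 33.2 N/C

At angle θ the dipole field magnitude is E = (kp/r³)·√(1 + 3cos²θ).
kp/r³ = (8.99×10⁹)(1.43×10⁻⁹) / (0.881)³ = 18.80 N/C.
√(1 + 3cos²33°) = √(1 + 3·0.7034) = √3.1101 ≈ 1.7635.
E ≈ 18.80 × 1.764 = 33.16 N/C.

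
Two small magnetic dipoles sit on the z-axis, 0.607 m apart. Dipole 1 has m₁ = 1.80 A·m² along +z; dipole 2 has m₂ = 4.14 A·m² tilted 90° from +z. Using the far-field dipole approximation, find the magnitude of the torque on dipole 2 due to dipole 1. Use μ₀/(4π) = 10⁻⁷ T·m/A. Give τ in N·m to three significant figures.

τ ≈ 6.66×10⁻⁶ N·m

Dipole B is on the axis of dipole A, so B₁ there is axial: B₁ = (μ₀/4π)·2m₁/r³ along +z.
B₁ = 2(10⁻⁷)(1.80)/(0.607)³ = 1.610×10⁻⁶ T.
τ = m₂ B₁ sinθ.
τ = (4.14)(1.610×10⁻⁶)·sin90° = 6.664×10⁻⁶ N·m.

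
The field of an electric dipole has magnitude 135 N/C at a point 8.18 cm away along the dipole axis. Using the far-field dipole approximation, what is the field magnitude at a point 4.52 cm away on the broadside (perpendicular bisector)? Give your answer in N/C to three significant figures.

Dipole fields scale as 1/r³ in the far field.
The axial field is twice the equatorial field at the same r, so the geometry factor is 1/2.
E₂ = E₁ · (1/2) · (r₁/r₂)³ = 135 · 0.5 · (8.18/4.52)³.
(r₁/r₂)³ = (1.81)³ = 5.927.
E₂ ≈ 400.1 N/C.

E ≈ 400 N/C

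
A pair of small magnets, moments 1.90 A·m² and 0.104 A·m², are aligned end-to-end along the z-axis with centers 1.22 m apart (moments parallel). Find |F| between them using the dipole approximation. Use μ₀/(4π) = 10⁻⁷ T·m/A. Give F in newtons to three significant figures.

F ≈ 5.35×10⁻⁸ N

On-axis B of dipole 1: B = (μ₀/4π)·2m₁/r³. Force on dipole 2: F = m₂·dB/dr.
dB/dr = −(μ₀/4π)·6m₁/r⁴, so |F| = (μ₀/4π)·6m₁m₂/r⁴.
F = 6(10⁻⁷)(1.90)(0.104)/(1.22)⁴ = 5.352×10⁻⁸ N.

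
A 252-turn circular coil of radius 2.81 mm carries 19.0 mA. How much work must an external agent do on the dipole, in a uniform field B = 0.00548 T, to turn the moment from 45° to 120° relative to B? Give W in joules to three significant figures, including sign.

W ≈ 7.86×10⁻⁷ J

m = NIA = NIπa² = 252·(0.0190)·π·(0.00281)² = 1.188×10⁻⁴ A·m².
W_ext = ΔU = −mB cosθ₂ + mB cosθ₁ = mB(cosθ₁ − cosθ₂).
W = (1.188×10⁻⁴)(0.00548)·(cos45° − cos120°) = (6.510×10⁻⁷)·(+1.2071) = 7.859×10⁻⁷ J.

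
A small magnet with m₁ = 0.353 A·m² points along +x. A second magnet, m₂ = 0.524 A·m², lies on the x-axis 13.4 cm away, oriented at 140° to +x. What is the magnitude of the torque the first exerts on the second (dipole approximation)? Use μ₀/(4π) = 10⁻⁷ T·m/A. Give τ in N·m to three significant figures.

Dipole B is on the axis of dipole A, so B₁ there is axial: B₁ = (μ₀/4π)·2m₁/r³ along +x.
B₁ = 2(10⁻⁷)(0.353)/(0.134)³ = 2.934×10⁻⁵ T.
τ = m₂ B₁ sinθ.
τ = (0.524)(2.934×10⁻⁵)·sin140° = 9.883×10⁻⁶ N·m.

τ ≈ 9.88×10⁻⁶ N·m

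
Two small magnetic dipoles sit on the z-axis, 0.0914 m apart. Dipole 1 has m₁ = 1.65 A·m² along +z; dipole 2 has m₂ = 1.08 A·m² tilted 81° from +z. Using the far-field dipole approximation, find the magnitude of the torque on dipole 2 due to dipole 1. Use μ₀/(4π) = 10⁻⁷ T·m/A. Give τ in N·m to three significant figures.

τ ≈ 4.61×10⁻⁴ N·m

Dipole B is on the axis of dipole A, so B₁ there is axial: B₁ = (μ₀/4π)·2m₁/r³ along +z.
B₁ = 2(10⁻⁷)(1.65)/(0.0914)³ = 4.322×10⁻⁴ T.
τ = m₂ B₁ sinθ.
τ = (1.08)(4.322×10⁻⁴)·sin81° = 4.610×10⁻⁴ N·m.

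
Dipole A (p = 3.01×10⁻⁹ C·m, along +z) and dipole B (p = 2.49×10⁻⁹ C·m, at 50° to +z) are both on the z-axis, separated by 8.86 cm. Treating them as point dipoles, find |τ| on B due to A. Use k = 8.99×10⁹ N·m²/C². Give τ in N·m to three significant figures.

τ ≈ 1.48×10⁻⁴ N·m

The second dipole sits on the axis of the first, so the field there is axial: E₁ = 2kp₁/r³ along +z.
E₁ = 2(8.99×10⁹)(3.01×10⁻⁹)/(0.0886)³ = 7.781×10⁴ N/C.
Torque on the second dipole: τ = p₂ E₁ sinθ.
τ = (2.49×10⁻⁹)(7.781×10⁴)·sin50° = 1.484×10⁻⁴ N·m.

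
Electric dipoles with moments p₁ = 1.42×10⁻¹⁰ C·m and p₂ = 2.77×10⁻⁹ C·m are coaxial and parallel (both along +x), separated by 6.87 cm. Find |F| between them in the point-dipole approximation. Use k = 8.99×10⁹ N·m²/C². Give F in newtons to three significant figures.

On-axis field of dipole 1 at distance r: E = 2kp₁/r³. Force on dipole 2 is F = p₂·dE/dr (gradient along axis).
dE/dr = −6kp₁/r⁴, so |F| = 6kp₁p₂/r⁴ (attractive for aligned moments).
F = 6(8.99×10⁹)(1.42×10⁻¹⁰)(2.77×10⁻⁹)/(0.0687)⁴ = 9.525×10⁻⁴ N.

F ≈ 9.52×10⁻⁴ N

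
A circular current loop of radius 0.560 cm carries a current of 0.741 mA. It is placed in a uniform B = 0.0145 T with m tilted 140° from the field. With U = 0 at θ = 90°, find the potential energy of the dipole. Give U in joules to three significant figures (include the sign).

U ≈ 8.11×10⁻¹⁰ J

Magnetic moment m = IA = Iπa² = (7.41×10⁻⁴)·π·(0.00560)² = 7.30×10⁻⁸ A·m².
U = −m·B = −mB cosθ.
U = −(7.30×10⁻⁸)(0.0145)·cos140° = 8.109×10⁻¹⁰ J.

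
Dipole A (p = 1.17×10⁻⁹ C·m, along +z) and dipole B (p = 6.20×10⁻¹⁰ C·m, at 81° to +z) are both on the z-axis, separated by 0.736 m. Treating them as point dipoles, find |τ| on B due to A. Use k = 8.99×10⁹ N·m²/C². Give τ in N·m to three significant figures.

The second dipole sits on the axis of the first, so the field there is axial: E₁ = 2kp₁/r³ along +z.
E₁ = 2(8.99×10⁹)(1.17×10⁻⁹)/(0.736)³ = 52.76 N/C.
Torque on the second dipole: τ = p₂ E₁ sinθ.
τ = (6.20×10⁻¹⁰)(52.76)·sin81° = 3.231×10⁻⁸ N·m.

τ ≈ 3.23×10⁻⁸ N·m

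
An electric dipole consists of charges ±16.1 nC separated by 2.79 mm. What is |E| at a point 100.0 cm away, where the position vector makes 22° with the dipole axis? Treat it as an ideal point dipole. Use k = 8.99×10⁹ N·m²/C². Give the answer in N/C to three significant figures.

Dipole moment p = qd = (1.61×10⁻⁸ C)(0.00279 m) = 4.492×10⁻¹¹ C·m.
At angle θ the dipole field magnitude is E = (kp/r³)·√(1 + 3cos²θ).
kp/r³ = (8.99×10⁹)(4.492×10⁻¹¹) / (1.00)³ = 0.4038 N/C.
√(1 + 3cos²22°) = √(1 + 3·0.8597) = √3.5790 ≈ 1.8918.
E ≈ 0.4038 × 1.892 = 0.7640 N/C.

E ≈ 0.764 N/C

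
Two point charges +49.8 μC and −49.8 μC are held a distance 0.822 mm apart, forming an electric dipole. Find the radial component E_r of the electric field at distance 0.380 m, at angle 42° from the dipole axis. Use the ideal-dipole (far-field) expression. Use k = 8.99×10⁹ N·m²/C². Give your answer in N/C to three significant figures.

Dipole moment p = qd = (4.98×10⁻⁵ C)(8.22×10⁻⁴ m) = 4.094×10⁻⁸ C·m.
For a dipole, E_r = (2kp cosθ)/r³.
kp/r³ = (8.99×10⁹)(4.094×10⁻⁸)/(0.380)³ = 6707 N/C.
E_r = 2·6707·cos42° = 9969 N/C.

E_r ≈ 9970 N/C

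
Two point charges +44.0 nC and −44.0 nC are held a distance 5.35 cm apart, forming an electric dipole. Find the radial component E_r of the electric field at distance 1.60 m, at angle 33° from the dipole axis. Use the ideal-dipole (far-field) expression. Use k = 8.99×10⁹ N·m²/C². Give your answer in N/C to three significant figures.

Dipole moment p = qd = (4.40×10⁻⁸ C)(0.0535 m) = 2.354×10⁻⁹ C·m.
For a dipole, E_r = (2kp cosθ)/r³.
kp/r³ = (8.99×10⁹)(2.354×10⁻⁹)/(1.60)³ = 5.167 N/C.
E_r = 2·5.167·cos33° = 8.666 N/C.

E_r ≈ 8.67 N/C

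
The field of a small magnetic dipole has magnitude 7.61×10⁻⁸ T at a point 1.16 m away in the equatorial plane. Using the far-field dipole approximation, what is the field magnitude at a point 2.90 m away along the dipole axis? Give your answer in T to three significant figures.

B ≈ 9.74×10⁻⁹ T

Dipole fields scale as 1/r³ in the far field.
The axial field is twice the equatorial field at the same r, so the geometry factor is 2/1.
B₂ = B₁ · (2/1) · (r₁/r₂)³ = 7.61×10⁻⁸ · 2 · (1.16/2.90)³.
(r₁/r₂)³ = (0.4)³ = 0.064.
B₂ ≈ 9.741×10⁻⁹ T.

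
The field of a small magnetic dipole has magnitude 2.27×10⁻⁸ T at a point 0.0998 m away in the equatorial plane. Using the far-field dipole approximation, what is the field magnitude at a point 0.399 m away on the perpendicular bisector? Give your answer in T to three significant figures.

Dipole fields scale as 1/r³ in the far field; the geometry is the same at both points.
B₂ = B₁ · (r₁/r₂)³ = 2.27×10⁻⁸ · (0.0998/0.399)³.
(r₁/r₂)³ = (0.2501)³ = 0.01565.
B₂ ≈ 3.552×10⁻¹⁰ T.

B ≈ 3.55×10⁻¹⁰ T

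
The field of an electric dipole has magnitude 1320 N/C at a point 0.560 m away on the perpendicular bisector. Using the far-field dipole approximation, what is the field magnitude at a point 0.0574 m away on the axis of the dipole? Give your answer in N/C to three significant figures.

E ≈ 2.45×10⁶ N/C

Dipole fields scale as 1/r³ in the far field.
The axial field is twice the equatorial field at the same r, so the geometry factor is 2/1.
E₂ = E₁ · (2/1) · (r₁/r₂)³ = 1320 · 2 · (0.560/0.0574)³.
(r₁/r₂)³ = (9.756)³ = 928.6.
E₂ ≈ 2.452×10⁶ N/C.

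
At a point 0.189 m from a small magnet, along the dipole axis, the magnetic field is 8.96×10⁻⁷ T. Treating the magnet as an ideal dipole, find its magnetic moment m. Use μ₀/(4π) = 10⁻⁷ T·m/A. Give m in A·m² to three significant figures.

On axis B = (μ₀/4π)·2m/r³, so m = Br³·4π/(μ₀·2).
m = (8.96×10⁻⁷)·(0.189)³ / (2·10⁻⁷) = 0.03025 A·m².

m ≈ 0.0302 A·m²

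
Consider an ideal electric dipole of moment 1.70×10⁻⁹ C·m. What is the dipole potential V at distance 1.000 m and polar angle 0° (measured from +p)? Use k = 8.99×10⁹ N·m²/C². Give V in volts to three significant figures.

V ≈ 15.3 V

The dipole potential is V = kp cosθ / r².
V = (8.99×10⁹)(1.70×10⁻⁹)·cos0° / (1.00)² = 15.28 V.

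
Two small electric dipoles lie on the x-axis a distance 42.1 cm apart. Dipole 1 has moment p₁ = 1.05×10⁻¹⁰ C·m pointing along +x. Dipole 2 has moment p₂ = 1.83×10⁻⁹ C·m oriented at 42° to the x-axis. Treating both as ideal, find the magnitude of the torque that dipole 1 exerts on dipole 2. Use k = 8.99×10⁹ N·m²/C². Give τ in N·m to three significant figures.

The second dipole sits on the axis of the first, so the field there is axial: E₁ = 2kp₁/r³ along +x.
E₁ = 2(8.99×10⁹)(1.05×10⁻¹⁰)/(0.421)³ = 25.30 N/C.
Torque on the second dipole: τ = p₂ E₁ sinθ.
τ = (1.83×10⁻⁹)(25.30)·sin42° = 3.098×10⁻⁸ N·m.

τ ≈ 3.10×10⁻⁸ N·m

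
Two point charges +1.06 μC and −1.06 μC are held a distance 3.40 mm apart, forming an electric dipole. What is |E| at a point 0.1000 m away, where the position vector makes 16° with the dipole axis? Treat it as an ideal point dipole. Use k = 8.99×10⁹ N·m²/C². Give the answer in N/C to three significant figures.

E ≈ 6.29×10⁴ N/C

Dipole moment p = qd = (1.06×10⁻⁶ C)(0.00340 m) = 3.604×10⁻⁹ C·m.
At angle θ the dipole field magnitude is E = (kp/r³)·√(1 + 3cos²θ).
kp/r³ = (8.99×10⁹)(3.604×10⁻⁹) / (0.100)³ = 3.240×10⁴ N/C.
√(1 + 3cos²16°) = √(1 + 3·0.9240) = √3.7721 ≈ 1.9422.
E ≈ 3.240×10⁴ × 1.942 = 6.293×10⁴ N/C.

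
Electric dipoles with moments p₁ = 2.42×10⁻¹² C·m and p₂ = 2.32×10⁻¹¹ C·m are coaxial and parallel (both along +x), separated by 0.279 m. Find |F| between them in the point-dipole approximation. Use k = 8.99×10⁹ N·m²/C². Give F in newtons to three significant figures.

On-axis field of dipole 1 at distance r: E = 2kp₁/r³. Force on dipole 2 is F = p₂·dE/dr (gradient along axis).
dE/dr = −6kp₁/r⁴, so |F| = 6kp₁p₂/r⁴ (attractive for aligned moments).
F = 6(8.99×10⁹)(2.42×10⁻¹²)(2.32×10⁻¹¹)/(0.279)⁴ = 4.998×10⁻¹⁰ N.

F ≈ 5.00×10⁻¹⁰ N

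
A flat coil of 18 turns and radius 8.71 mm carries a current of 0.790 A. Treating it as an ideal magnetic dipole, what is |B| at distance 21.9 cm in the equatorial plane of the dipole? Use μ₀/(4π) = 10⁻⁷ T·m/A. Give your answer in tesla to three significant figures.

B ≈ 3.23×10⁻⁸ T

m = NIA = NIπa² = 18·(0.790)·π·(0.00871)² = 0.003389 A·m².
In the equatorial plane B = (μ₀/4π)·m/r³ (half the axial value).
B = (10⁻⁷)·(0.003389) / (0.219)³ = 3.227×10⁻⁸ T.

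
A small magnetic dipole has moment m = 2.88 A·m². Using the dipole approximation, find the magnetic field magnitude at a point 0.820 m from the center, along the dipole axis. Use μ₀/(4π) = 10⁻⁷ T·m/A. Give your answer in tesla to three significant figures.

On axis B = (μ₀/4π)·2m/r³.
B = 2·(10⁻⁷)·(2.88) / (0.820)³ = 1.045×10⁻⁶ T.

B ≈ 1.04×10⁻⁶ T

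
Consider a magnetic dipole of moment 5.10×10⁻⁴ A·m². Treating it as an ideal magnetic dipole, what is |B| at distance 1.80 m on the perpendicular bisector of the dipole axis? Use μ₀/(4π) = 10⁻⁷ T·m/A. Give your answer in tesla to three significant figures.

B ≈ 8.74×10⁻¹² T

In the equatorial plane B = (μ₀/4π)·m/r³ (half the axial value).
B = (10⁻⁷)·(5.10×10⁻⁴) / (1.80)³ = 8.745×10⁻¹² T.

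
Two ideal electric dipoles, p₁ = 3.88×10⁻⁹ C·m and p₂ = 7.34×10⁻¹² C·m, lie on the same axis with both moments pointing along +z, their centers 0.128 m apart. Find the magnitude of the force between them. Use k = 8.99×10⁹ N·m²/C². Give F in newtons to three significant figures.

F ≈ 5.72×10⁻⁶ N

On-axis field of dipole 1 at distance r: E = 2kp₁/r³. Force on dipole 2 is F = p₂·dE/dr (gradient along axis).
dE/dr = −6kp₁/r⁴, so |F| = 6kp₁p₂/r⁴ (attractive for aligned moments).
F = 6(8.99×10⁹)(3.88×10⁻⁹)(7.34×10⁻¹²)/(0.128)⁴ = 5.723×10⁻⁶ N.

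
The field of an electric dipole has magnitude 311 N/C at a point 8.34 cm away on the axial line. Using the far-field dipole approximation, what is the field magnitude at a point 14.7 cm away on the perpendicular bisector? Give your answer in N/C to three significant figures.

Dipole fields scale as 1/r³ in the far field.
The axial field is twice the equatorial field at the same r, so the geometry factor is 1/2.
E₂ = E₁ · (1/2) · (r₁/r₂)³ = 311 · 0.5 · (8.34/14.7)³.
(r₁/r₂)³ = (0.5673)³ = 0.1826.
E₂ ≈ 28.40 N/C.

E ≈ 28.4 N/C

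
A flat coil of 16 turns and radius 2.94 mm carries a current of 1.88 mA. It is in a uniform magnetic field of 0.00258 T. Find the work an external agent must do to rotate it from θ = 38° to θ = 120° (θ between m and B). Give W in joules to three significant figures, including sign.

m = NIA = NIπa² = 16·(0.00188)·π·(0.00294)² = 8.168×10⁻⁷ A·m².
W_ext = ΔU = −mB cosθ₂ + mB cosθ₁ = mB(cosθ₁ − cosθ₂).
W = (8.168×10⁻⁷)(0.00258)·(cos38° − cos120°) = (2.107×10⁻⁹)·(+1.2880) = 2.714×10⁻⁹ J.

W ≈ 2.71×10⁻⁹ J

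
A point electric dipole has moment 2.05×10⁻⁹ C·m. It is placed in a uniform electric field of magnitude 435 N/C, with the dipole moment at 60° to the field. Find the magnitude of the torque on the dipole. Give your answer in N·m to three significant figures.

τ ≈ 7.72×10⁻⁷ N·m

Torque on an electric dipole: τ = pE sinθ.
τ = (2.05×10⁻⁹)(435)·sin60° = 7.723×10⁻⁷ N·m.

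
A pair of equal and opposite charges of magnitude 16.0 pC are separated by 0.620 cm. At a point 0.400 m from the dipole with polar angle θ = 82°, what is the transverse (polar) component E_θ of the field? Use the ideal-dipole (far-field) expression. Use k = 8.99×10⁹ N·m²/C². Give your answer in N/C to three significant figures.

E_θ ≈ 0.0138 N/C

Dipole moment p = qd = (1.60×10⁻¹¹ C)(0.00620 m) = 9.92×10⁻¹⁴ C·m.
For a dipole, E_θ = (kp sinθ)/r³.
kp/r³ = (8.99×10⁹)(9.92×10⁻¹⁴)/(0.400)³ = 0.01393 N/C.
E_θ = 0.01393·sin82° = 0.01380 N/C.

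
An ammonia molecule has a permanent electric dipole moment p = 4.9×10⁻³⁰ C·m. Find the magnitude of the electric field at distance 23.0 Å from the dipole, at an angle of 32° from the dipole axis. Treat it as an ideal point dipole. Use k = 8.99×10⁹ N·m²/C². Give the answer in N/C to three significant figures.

At angle θ the dipole field magnitude is E = (kp/r³)·√(1 + 3cos²θ).
kp/r³ = (8.99×10⁹)(4.90×10⁻³⁰) / (2.30×10⁻⁹)³ = 3.621×10⁶ N/C.
√(1 + 3cos²32°) = √(1 + 3·0.7192) = √3.1576 ≈ 1.7770.
E ≈ 3.621×10⁶ × 1.777 = 6.434×10⁶ N/C.

E ≈ 6.43×10⁶ N/C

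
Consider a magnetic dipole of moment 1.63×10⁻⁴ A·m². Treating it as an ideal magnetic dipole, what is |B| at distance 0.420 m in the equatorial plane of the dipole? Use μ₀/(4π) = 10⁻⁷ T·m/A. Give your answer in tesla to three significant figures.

B ≈ 2.20×10⁻¹⁰ T

In the equatorial plane B = (μ₀/4π)·m/r³ (half the axial value).
B = (10⁻⁷)·(1.63×10⁻⁴) / (0.420)³ = 2.200×10⁻¹⁰ T.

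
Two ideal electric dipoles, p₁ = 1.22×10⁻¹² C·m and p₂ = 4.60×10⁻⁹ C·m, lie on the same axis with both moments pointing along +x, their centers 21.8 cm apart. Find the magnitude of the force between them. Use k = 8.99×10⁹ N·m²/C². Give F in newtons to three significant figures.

F ≈ 1.34×10⁻⁷ N

On-axis field of dipole 1 at distance r: E = 2kp₁/r³. Force on dipole 2 is F = p₂·dE/dr (gradient along axis).
dE/dr = −6kp₁/r⁴, so |F| = 6kp₁p₂/r⁴ (attractive for aligned moments).
F = 6(8.99×10⁹)(1.22×10⁻¹²)(4.60×10⁻⁹)/(0.218)⁴ = 1.340×10⁻⁷ N.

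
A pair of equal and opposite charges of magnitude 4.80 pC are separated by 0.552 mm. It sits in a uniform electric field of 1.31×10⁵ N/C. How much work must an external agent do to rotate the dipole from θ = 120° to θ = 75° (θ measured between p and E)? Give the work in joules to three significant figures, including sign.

W ≈ -2.63×10⁻¹⁰ J

Dipole moment p = qd = (4.80×10⁻¹² C)(5.52×10⁻⁴ m) = 2.65×10⁻¹⁵ C·m.
W_ext = ΔU = U(θ₂) − U(θ₁) = −pE cosθ₂ − (−pE cosθ₁) = pE(cosθ₁ − cosθ₂).
W = (2.65×10⁻¹⁵)(1.31×10⁵)·(cos120° − cos75°) = (3.472×10⁻¹⁰)·(-0.7588) = -2.634×10⁻¹⁰ J.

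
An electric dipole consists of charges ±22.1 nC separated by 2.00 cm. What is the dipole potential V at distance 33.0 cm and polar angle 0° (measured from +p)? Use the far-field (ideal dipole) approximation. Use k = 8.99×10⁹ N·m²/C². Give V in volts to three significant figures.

V ≈ 36.5 V

Dipole moment p = qd = (2.21×10⁻⁸ C)(0.0200 m) = 4.42×10⁻¹⁰ C·m.
The dipole potential is V = kp cosθ / r².
V = (8.99×10⁹)(4.42×10⁻¹⁰)·cos0° / (0.330)² = 36.49 V.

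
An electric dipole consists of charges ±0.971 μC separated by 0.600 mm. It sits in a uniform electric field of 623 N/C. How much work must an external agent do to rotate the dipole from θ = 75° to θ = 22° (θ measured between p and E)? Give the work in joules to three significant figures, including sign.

W ≈ -2.43×10⁻⁷ J

Dipole moment p = qd = (9.71×10⁻⁷ C)(6.00×10⁻⁴ m) = 5.826×10⁻¹⁰ C·m.
W_ext = ΔU = U(θ₂) − U(θ₁) = −pE cosθ₂ − (−pE cosθ₁) = pE(cosθ₁ − cosθ₂).
W = (5.826×10⁻¹⁰)(623)·(cos75° − cos22°) = (3.630×10⁻⁷)·(-0.6684) = -2.426×10⁻⁷ J.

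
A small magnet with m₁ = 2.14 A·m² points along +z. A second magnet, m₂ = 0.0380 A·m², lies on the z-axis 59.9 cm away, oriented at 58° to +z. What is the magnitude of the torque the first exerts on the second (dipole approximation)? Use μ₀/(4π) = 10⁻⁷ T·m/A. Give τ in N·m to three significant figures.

τ ≈ 6.42×10⁻⁸ N·m

Dipole B is on the axis of dipole A, so B₁ there is axial: B₁ = (μ₀/4π)·2m₁/r³ along +z.
B₁ = 2(10⁻⁷)(2.14)/(0.599)³ = 1.991×10⁻⁶ T.
τ = m₂ B₁ sinθ.
τ = (0.0380)(1.991×10⁻⁶)·sin58° = 6.418×10⁻⁸ N·m.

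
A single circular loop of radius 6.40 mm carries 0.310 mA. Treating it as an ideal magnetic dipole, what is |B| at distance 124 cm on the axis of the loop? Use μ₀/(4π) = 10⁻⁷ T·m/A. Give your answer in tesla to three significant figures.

B ≈ 4.18×10⁻¹⁵ T

Magnetic moment m = IA = Iπa² = (3.10×10⁻⁴)·π·(0.00640)² = 3.989×10⁻⁸ A·m².
On axis B = (μ₀/4π)·2m/r³.
B = 2·(10⁻⁷)·(3.989×10⁻⁸) / (1.24)³ = 4.184×10⁻¹⁵ T.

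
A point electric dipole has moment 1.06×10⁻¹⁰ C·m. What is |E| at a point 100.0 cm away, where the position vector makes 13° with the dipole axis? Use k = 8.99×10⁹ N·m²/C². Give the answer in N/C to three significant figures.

At angle θ the dipole field magnitude is E = (kp/r³)·√(1 + 3cos²θ).
kp/r³ = (8.99×10⁹)(1.06×10⁻¹⁰) / (1.00)³ = 0.9529 N/C.
√(1 + 3cos²13°) = √(1 + 3·0.9494) = √3.8482 ≈ 1.9617.
E ≈ 0.9529 × 1.962 = 1.869 N/C.

E ≈ 1.87 N/C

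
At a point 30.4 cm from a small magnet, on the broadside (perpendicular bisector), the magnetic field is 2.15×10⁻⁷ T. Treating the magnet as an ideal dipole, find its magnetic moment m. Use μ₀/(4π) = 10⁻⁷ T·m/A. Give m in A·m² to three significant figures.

m ≈ 0.0604 A·m²

In the equatorial plane B = (μ₀/4π)·m/r³, so m = Br³·4π/(μ₀).
m = (2.15×10⁻⁷)·(0.304)³ / (10⁻⁷) = 0.06040 A·m².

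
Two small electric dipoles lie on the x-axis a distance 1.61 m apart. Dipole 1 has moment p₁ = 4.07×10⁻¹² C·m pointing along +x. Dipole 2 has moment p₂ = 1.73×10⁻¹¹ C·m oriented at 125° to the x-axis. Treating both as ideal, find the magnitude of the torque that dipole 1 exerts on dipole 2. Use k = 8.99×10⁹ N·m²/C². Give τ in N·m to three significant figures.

τ ≈ 2.48×10⁻¹³ N·m

The second dipole sits on the axis of the first, so the field there is axial: E₁ = 2kp₁/r³ along +x.
E₁ = 2(8.99×10⁹)(4.07×10⁻¹²)/(1.61)³ = 0.01754 N/C.
Torque on the second dipole: τ = p₂ E₁ sinθ.
τ = (1.73×10⁻¹¹)(0.01754)·sin125° = 2.485×10⁻¹³ N·m.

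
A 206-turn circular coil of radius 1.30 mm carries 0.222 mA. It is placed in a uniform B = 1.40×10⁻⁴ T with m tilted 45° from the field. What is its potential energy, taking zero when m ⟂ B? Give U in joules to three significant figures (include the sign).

m = NIA = NIπa² = 206·(2.22×10⁻⁴)·π·(0.00130)² = 2.428×10⁻⁷ A·m².
U = −m·B = −mB cosθ.
U = −(2.428×10⁻⁷)(1.40×10⁻⁴)·cos45° = -2.404×10⁻¹¹ J.

U ≈ -2.40×10⁻¹¹ J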